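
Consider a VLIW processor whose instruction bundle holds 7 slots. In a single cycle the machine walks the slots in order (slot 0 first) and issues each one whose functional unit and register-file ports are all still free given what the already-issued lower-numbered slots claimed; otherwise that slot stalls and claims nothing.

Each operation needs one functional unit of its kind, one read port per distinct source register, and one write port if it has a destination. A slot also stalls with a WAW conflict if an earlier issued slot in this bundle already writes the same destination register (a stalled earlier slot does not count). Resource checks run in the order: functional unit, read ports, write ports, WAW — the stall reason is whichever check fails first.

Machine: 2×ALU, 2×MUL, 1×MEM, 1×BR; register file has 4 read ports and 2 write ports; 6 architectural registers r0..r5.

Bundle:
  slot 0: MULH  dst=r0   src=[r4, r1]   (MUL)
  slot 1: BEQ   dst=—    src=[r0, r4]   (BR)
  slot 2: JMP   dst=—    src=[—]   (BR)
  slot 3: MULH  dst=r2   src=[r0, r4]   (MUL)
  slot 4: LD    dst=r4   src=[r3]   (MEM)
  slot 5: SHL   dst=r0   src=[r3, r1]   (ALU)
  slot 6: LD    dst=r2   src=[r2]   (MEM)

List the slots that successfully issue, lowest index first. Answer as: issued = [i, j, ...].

#0 MUL src=r4,r1 dispatched  <A:2 Mu:1 Ld:1 B:1 rd:2 wr:1>
#1 BR src=r0,r4 dispatched  <A:2 Mu:1 Ld:1 B:0 rd:0 wr:1>
#2 BR src=- held:FU  <A:2 Mu:1 Ld:1 B:0 rd:0 wr:1>
#3 MUL src=r0,r4 held:RD_PORT  <A:2 Mu:1 Ld:1 B:0 rd:0 wr:1>
#4 MEM src=r3 held:RD_PORT  <A:2 Mu:1 Ld:1 B:0 rd:0 wr:1>
#5 ALU src=r3,r1 held:RD_PORT  <A:2 Mu:1 Ld:1 B:0 rd:0 wr:1>
#6 MEM src=r2 held:RD_PORT  <A:2 Mu:1 Ld:1 B:0 rd:0 wr:1>

issued = [0, 1]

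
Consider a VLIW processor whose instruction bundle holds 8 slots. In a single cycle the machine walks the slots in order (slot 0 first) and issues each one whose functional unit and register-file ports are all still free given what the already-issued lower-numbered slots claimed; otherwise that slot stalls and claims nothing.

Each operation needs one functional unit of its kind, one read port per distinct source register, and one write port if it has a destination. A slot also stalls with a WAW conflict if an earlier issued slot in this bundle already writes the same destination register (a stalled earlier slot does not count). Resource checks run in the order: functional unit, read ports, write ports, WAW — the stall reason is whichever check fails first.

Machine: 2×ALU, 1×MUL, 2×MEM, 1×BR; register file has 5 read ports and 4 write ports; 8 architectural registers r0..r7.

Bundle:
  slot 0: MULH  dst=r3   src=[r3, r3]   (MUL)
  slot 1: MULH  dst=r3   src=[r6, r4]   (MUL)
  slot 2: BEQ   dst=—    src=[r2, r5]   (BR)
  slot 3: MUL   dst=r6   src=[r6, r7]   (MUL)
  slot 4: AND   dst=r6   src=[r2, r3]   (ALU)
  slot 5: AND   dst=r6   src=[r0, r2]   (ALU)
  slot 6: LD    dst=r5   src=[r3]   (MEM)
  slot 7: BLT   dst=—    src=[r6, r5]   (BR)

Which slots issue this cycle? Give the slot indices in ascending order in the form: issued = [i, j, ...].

  0. MUL→r3 ⇒ go  {2A/0Mu/2Ld/1B | 4r 3w}
  1. MUL→r3 ⇒ no(FU)  {2A/0Mu/2Ld/1B | 4r 3w}
  2. BR ⇒ go  {2A/0Mu/2Ld/0B | 2r 3w}
  3. MUL→r6 ⇒ no(FU)  {2A/0Mu/2Ld/0B | 2r 3w}
  4. ALU→r6 ⇒ go  {1A/0Mu/2Ld/0B | 0r 2w}
  5. ALU→r6 ⇒ no(RD_PORT)  {1A/0Mu/2Ld/0B | 0r 2w}
  6. MEM→r5 ⇒ no(RD_PORT)  {1A/0Mu/2Ld/0B | 0r 2w}
  7. BR ⇒ no(FU)  {1A/0Mu/2Ld/0B | 0r 2w}

issued = [0, 2, 4]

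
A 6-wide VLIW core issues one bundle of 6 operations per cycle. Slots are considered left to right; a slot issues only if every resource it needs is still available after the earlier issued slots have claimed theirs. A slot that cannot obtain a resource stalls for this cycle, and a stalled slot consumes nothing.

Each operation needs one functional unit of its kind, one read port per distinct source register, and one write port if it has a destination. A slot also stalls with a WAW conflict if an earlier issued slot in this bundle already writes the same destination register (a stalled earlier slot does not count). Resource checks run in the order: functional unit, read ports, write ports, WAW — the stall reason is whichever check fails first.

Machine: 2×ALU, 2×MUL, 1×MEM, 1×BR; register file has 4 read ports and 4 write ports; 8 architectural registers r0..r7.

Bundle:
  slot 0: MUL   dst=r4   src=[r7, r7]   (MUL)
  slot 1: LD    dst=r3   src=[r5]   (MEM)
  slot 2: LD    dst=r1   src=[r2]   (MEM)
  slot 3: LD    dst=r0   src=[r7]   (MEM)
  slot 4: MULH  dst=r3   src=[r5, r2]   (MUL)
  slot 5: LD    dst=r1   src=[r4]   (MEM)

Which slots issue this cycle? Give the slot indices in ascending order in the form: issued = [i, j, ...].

(0) want 1×MUL +1rd +1wr — yes → AL2|MU1|ME1|BR1|rd3|wr3
(1) want 1×MEM +1rd +1wr — yes → AL2|MU1|ME0|BR1|rd2|wr2
(2) want 1×MEM +1rd +1wr — FU → AL2|MU1|ME0|BR1|rd2|wr2
(3) want 1×MEM +1rd +1wr — FU → AL2|MU1|ME0|BR1|rd2|wr2
(4) want 1×MUL +2rd +1wr — WAW → AL2|MU1|ME0|BR1|rd2|wr2
(5) want 1×MEM +1rd +1wr — FU → AL2|MU1|ME0|BR1|rd2|wr2

issued = [0, 1]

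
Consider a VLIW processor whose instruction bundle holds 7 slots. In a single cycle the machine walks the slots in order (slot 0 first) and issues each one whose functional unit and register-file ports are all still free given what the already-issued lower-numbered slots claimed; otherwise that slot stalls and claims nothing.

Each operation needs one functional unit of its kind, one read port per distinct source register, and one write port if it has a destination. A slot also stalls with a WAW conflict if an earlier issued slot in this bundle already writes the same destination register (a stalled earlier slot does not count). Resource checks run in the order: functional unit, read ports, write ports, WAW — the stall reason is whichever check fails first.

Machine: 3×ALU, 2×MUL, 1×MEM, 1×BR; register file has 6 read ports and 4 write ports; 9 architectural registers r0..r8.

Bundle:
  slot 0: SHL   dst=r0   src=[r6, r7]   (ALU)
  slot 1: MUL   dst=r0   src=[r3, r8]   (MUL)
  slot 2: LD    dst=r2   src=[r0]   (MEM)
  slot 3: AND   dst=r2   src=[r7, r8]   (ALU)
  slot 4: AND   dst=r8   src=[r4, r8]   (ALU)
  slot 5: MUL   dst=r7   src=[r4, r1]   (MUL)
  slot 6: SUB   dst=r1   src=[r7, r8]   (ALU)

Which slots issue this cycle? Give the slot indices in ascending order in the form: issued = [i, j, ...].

slot 0 (ALU): ISSUE — free A2,Mu2,Ld1,B1 rp4 wp3
slot 1 (MUL): stall WAW — free A2,Mu2,Ld1,B1 rp4 wp3
slot 2 (MEM): ISSUE — free A2,Mu2,Ld0,B1 rp3 wp2
slot 3 (ALU): stall WAW — free A2,Mu2,Ld0,B1 rp3 wp2
slot 4 (ALU): ISSUE — free A1,Mu2,Ld0,B1 rp1 wp1
slot 5 (MUL): stall RD_PORT — free A1,Mu2,Ld0,B1 rp1 wp1
slot 6 (ALU): stall RD_PORT — free A1,Mu2,Ld0,B1 rp1 wp1

issued = [0, 2, 4]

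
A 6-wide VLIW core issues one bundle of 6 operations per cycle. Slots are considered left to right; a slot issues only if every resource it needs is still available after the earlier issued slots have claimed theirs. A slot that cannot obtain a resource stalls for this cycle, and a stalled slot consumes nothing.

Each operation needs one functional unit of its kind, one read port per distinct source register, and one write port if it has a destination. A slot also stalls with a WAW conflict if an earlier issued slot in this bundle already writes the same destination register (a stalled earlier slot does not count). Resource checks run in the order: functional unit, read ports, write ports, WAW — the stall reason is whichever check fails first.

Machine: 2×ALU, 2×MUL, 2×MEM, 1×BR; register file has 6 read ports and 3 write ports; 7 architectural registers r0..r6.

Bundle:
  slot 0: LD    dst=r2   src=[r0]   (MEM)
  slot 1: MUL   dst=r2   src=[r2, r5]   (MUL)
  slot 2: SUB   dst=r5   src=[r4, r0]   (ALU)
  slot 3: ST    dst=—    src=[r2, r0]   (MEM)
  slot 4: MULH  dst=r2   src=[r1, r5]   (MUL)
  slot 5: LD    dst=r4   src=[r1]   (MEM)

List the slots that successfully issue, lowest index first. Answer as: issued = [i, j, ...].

issued = [0, 2, 3]

(0) want 1×MEM +1rd +1wr — yes → AL2|MU2|ME1|BR1|rd5|wr2
(1) want 1×MUL +2rd +1wr — WAW → AL2|MU2|ME1|BR1|rd5|wr2
(2) want 1×ALU +2rd +1wr — yes → AL1|MU2|ME1|BR1|rd3|wr1
(3) want 1×MEM +2rd +0wr — yes → AL1|MU2|ME0|BR1|rd1|wr1
(4) want 1×MUL +2rd +1wr — RD_PORT → AL1|MU2|ME0|BR1|rd1|wr1
(5) want 1×MEM +1rd +1wr — FU → AL1|MU2|ME0|BR1|rd1|wr1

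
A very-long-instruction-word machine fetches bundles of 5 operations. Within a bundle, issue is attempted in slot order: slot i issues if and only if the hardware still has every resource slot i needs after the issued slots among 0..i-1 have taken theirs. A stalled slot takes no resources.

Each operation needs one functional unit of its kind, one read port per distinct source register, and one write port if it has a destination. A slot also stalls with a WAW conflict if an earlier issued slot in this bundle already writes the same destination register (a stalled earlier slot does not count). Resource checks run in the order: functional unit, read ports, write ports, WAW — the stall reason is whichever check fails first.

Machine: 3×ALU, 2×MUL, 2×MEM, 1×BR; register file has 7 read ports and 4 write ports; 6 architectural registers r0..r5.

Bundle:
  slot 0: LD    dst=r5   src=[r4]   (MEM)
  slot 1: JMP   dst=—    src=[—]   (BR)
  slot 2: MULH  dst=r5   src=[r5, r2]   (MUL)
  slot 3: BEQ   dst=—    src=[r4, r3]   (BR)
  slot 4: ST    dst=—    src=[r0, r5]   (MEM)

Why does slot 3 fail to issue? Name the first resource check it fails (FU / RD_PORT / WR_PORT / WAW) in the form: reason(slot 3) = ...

reason(slot 3) = FU

#0 MEM src=r4 dispatched  <A:3 Mu:2 Ld:1 B:1 rd:6 wr:3>
#1 BR src=- dispatched  <A:3 Mu:2 Ld:1 B:0 rd:6 wr:3>
#2 MUL src=r5,r2 held:WAW  <A:3 Mu:2 Ld:1 B:0 rd:6 wr:3>
#3 BR src=r4,r3 held:FU  <A:3 Mu:2 Ld:1 B:0 rd:6 wr:3>
#4 MEM src=r0,r5 dispatched  <A:3 Mu:2 Ld:0 B:0 rd:4 wr:3>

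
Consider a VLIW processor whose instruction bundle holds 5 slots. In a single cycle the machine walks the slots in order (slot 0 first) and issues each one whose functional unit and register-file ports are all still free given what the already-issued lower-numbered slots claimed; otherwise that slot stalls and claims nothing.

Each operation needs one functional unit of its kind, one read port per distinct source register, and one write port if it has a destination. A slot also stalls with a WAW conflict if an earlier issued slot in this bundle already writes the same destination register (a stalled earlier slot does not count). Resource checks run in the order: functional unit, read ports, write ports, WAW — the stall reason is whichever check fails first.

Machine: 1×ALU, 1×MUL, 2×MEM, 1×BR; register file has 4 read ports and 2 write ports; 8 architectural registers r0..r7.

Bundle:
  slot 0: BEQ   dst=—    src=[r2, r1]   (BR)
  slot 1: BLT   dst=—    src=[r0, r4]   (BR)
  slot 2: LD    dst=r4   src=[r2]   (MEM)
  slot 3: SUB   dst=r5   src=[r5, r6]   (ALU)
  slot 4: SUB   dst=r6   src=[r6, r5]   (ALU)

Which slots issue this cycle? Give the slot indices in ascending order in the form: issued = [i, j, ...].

issued = [0, 2]

[0] BR needs rd=2 wr=0: ok; after: ALU=1 MUL=1 MEM=2 BR=0, R=2, W=2
[1] BR needs rd=2 wr=0: FU; after: ALU=1 MUL=1 MEM=2 BR=0, R=2, W=2
[2] MEM needs rd=1 wr=1: ok; after: ALU=1 MUL=1 MEM=1 BR=0, R=1, W=1
[3] ALU needs rd=2 wr=1: RD_PORT; after: ALU=1 MUL=1 MEM=1 BR=0, R=1, W=1
[4] ALU needs rd=2 wr=1: RD_PORT; after: ALU=1 MUL=1 MEM=1 BR=0, R=1, W=1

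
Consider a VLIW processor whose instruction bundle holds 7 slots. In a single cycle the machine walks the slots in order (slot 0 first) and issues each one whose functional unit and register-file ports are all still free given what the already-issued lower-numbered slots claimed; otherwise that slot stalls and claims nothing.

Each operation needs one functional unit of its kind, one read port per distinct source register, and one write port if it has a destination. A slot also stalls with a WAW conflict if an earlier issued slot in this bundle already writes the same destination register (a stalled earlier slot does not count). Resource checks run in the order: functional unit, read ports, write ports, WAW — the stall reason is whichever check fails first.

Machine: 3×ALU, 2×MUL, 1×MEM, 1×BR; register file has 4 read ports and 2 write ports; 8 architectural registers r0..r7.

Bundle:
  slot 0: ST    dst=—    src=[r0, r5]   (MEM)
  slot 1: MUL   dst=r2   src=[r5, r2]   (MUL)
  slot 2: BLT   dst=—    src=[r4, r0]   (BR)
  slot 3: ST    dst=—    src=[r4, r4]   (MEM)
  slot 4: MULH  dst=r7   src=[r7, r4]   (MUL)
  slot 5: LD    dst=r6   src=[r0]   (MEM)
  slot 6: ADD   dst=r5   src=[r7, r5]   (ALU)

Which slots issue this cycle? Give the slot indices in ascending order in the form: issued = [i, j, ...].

issued = [0, 1]

slot 0 (MEM): ISSUE — free A3,Mu2,Ld0,B1 rp2 wp2
slot 1 (MUL): ISSUE — free A3,Mu1,Ld0,B1 rp0 wp1
slot 2 (BR): stall RD_PORT — free A3,Mu1,Ld0,B1 rp0 wp1
slot 3 (MEM): stall FU — free A3,Mu1,Ld0,B1 rp0 wp1
slot 4 (MUL): stall RD_PORT — free A3,Mu1,Ld0,B1 rp0 wp1
slot 5 (MEM): stall FU — free A3,Mu1,Ld0,B1 rp0 wp1
slot 6 (ALU): stall RD_PORT — free A3,Mu1,Ld0,B1 rp0 wp1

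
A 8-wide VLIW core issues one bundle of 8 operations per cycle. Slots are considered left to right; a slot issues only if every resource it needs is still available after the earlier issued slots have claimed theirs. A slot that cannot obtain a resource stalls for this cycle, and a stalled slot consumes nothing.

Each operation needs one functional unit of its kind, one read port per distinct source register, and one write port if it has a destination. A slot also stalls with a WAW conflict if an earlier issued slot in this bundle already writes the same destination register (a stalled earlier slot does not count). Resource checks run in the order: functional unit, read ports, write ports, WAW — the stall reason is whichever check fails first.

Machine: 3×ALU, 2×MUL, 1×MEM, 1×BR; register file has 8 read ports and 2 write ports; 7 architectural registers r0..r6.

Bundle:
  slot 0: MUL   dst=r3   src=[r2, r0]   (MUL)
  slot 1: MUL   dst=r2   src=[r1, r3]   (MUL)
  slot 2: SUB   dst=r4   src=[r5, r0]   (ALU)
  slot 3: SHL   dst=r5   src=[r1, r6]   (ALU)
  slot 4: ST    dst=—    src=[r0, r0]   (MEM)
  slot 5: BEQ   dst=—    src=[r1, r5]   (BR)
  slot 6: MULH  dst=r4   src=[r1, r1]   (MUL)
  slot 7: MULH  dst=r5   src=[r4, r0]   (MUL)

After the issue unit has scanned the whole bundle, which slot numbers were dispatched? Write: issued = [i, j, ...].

issued = [0, 1, 4, 5]

(0) want 1×MUL +2rd +1wr — yes → AL3|MU1|ME1|BR1|rd6|wr1
(1) want 1×MUL +2rd +1wr — yes → AL3|MU0|ME1|BR1|rd4|wr0
(2) want 1×ALU +2rd +1wr — WR_PORT → AL3|MU0|ME1|BR1|rd4|wr0
(3) want 1×ALU +2rd +1wr — WR_PORT → AL3|MU0|ME1|BR1|rd4|wr0
(4) want 1×MEM +1rd +0wr — yes → AL3|MU0|ME0|BR1|rd3|wr0
(5) want 1×BR +2rd +0wr — yes → AL3|MU0|ME0|BR0|rd1|wr0
(6) want 1×MUL +1rd +1wr — FU → AL3|MU0|ME0|BR0|rd1|wr0
(7) want 1×MUL +2rd +1wr — FU → AL3|MU0|ME0|BR0|rd1|wr0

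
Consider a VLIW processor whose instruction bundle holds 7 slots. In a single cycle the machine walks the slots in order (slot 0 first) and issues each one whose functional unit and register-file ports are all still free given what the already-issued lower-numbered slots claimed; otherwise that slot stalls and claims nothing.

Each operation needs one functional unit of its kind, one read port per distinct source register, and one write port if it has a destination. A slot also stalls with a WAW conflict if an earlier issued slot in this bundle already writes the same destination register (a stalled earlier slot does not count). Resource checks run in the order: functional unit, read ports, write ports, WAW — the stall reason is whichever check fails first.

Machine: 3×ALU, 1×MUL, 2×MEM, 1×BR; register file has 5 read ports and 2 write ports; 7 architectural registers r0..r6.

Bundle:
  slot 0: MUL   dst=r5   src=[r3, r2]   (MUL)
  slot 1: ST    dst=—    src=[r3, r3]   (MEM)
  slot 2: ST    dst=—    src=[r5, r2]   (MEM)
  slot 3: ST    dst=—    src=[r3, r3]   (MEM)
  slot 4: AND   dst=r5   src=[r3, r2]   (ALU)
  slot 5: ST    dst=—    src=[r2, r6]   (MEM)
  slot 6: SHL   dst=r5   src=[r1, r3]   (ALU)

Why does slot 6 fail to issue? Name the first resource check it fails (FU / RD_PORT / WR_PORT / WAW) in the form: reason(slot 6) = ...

reason(slot 6) = RD_PORT

slot 0 (MUL): ISSUE — free A3,Mu0,Ld2,B1 rp3 wp1
slot 1 (MEM): ISSUE — free A3,Mu0,Ld1,B1 rp2 wp1
slot 2 (MEM): ISSUE — free A3,Mu0,Ld0,B1 rp0 wp1
slot 3 (MEM): stall FU — free A3,Mu0,Ld0,B1 rp0 wp1
slot 4 (ALU): stall RD_PORT — free A3,Mu0,Ld0,B1 rp0 wp1
slot 5 (MEM): stall FU — free A3,Mu0,Ld0,B1 rp0 wp1
slot 6 (ALU): stall RD_PORT — free A3,Mu0,Ld0,B1 rp0 wp1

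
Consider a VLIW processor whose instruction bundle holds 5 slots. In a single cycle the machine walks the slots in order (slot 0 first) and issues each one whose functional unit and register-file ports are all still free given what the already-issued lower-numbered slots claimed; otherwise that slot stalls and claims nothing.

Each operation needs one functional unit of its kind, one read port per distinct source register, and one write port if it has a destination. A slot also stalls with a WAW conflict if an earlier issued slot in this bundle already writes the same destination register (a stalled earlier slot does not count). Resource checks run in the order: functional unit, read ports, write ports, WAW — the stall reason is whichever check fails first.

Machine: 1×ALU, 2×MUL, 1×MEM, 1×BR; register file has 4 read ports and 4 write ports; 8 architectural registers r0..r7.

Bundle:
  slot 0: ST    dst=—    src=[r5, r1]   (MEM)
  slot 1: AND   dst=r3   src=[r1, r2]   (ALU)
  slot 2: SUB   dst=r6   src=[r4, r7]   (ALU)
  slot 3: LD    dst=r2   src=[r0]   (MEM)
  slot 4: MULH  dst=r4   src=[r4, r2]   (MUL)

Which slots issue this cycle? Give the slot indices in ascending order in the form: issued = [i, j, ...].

issued = [0, 1]

#0 MEM src=r5,r1 dispatched  <A:1 Mu:2 Ld:0 B:1 rd:2 wr:4>
#1 ALU src=r1,r2 dispatched  <A:0 Mu:2 Ld:0 B:1 rd:0 wr:3>
#2 ALU src=r4,r7 held:FU  <A:0 Mu:2 Ld:0 B:1 rd:0 wr:3>
#3 MEM src=r0 held:FU  <A:0 Mu:2 Ld:0 B:1 rd:0 wr:3>
#4 MUL src=r4,r2 held:RD_PORT  <A:0 Mu:2 Ld:0 B:1 rd:0 wr:3>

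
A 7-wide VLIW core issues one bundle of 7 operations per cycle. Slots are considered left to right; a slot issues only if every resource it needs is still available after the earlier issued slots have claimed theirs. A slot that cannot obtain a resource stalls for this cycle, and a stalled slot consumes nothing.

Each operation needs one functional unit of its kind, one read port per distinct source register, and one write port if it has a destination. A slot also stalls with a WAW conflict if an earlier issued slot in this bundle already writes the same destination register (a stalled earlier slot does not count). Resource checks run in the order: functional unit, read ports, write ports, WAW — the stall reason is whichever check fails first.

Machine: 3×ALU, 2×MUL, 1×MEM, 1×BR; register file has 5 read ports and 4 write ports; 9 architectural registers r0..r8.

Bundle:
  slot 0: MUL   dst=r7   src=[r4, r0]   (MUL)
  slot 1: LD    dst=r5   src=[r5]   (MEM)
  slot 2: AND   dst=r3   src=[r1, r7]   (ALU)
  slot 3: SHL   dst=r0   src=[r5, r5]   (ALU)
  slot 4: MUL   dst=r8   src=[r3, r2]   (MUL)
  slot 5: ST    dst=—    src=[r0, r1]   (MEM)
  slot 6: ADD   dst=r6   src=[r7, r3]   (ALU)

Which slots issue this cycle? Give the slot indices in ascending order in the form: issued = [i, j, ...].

(0) want 1×MUL +2rd +1wr — yes → AL3|MU1|ME1|BR1|rd3|wr3
(1) want 1×MEM +1rd +1wr — yes → AL3|MU1|ME0|BR1|rd2|wr2
(2) want 1×ALU +2rd +1wr — yes → AL2|MU1|ME0|BR1|rd0|wr1
(3) want 1×ALU +1rd +1wr — RD_PORT → AL2|MU1|ME0|BR1|rd0|wr1
(4) want 1×MUL +2rd +1wr — RD_PORT → AL2|MU1|ME0|BR1|rd0|wr1
(5) want 1×MEM +2rd +0wr — FU → AL2|MU1|ME0|BR1|rd0|wr1
(6) want 1×ALU +2rd +1wr — RD_PORT → AL2|MU1|ME0|BR1|rd0|wr1

issued = [0, 1, 2]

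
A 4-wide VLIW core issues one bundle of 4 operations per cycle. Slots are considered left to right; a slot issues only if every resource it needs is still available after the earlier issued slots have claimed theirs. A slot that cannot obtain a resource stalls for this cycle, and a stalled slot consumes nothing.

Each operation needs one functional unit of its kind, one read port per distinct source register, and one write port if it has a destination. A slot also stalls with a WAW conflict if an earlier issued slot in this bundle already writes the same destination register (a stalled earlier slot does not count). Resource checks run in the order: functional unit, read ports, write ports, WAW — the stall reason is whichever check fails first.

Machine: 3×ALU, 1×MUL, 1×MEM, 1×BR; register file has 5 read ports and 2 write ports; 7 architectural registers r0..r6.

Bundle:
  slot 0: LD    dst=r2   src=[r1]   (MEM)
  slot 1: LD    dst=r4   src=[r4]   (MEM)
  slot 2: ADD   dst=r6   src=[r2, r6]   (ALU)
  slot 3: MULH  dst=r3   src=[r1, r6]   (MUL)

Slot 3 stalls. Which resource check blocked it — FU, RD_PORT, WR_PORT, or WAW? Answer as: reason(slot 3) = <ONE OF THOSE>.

(0) want 1×MEM +1rd +1wr — yes → AL3|MU1|ME0|BR1|rd4|wr1
(1) want 1×MEM +1rd +1wr — FU → AL3|MU1|ME0|BR1|rd4|wr1
(2) want 1×ALU +2rd +1wr — yes → AL2|MU1|ME0|BR1|rd2|wr0
(3) want 1×MUL +2rd +1wr — WR_PORT → AL2|MU1|ME0|BR1|rd2|wr0

reason(slot 3) = WR_PORT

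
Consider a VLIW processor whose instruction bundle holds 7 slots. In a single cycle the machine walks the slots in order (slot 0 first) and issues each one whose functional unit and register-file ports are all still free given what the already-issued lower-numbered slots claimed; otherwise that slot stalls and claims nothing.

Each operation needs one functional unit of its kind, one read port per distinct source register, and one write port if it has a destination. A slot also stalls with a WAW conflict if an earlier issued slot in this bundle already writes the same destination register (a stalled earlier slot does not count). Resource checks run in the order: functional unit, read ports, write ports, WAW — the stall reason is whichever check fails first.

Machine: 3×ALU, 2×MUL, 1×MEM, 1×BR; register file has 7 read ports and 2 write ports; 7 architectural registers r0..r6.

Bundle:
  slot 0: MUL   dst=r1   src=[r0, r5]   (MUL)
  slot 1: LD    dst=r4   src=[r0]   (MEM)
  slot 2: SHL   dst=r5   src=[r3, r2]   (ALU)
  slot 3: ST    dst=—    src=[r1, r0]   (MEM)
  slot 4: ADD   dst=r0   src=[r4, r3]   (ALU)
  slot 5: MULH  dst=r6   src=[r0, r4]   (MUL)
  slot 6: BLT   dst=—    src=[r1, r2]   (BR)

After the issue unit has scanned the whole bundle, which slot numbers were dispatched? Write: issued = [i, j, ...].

issued = [0, 1, 6]

#0 MUL src=r0,r5 dispatched  <A:3 Mu:1 Ld:1 B:1 rd:5 wr:1>
#1 MEM src=r0 dispatched  <A:3 Mu:1 Ld:0 B:1 rd:4 wr:0>
#2 ALU src=r3,r2 held:WR_PORT  <A:3 Mu:1 Ld:0 B:1 rd:4 wr:0>
#3 MEM src=r1,r0 held:FU  <A:3 Mu:1 Ld:0 B:1 rd:4 wr:0>
#4 ALU src=r4,r3 held:WR_PORT  <A:3 Mu:1 Ld:0 B:1 rd:4 wr:0>
#5 MUL src=r0,r4 held:WR_PORT  <A:3 Mu:1 Ld:0 B:1 rd:4 wr:0>
#6 BR src=r1,r2 dispatched  <A:3 Mu:1 Ld:0 B:0 rd:2 wr:0>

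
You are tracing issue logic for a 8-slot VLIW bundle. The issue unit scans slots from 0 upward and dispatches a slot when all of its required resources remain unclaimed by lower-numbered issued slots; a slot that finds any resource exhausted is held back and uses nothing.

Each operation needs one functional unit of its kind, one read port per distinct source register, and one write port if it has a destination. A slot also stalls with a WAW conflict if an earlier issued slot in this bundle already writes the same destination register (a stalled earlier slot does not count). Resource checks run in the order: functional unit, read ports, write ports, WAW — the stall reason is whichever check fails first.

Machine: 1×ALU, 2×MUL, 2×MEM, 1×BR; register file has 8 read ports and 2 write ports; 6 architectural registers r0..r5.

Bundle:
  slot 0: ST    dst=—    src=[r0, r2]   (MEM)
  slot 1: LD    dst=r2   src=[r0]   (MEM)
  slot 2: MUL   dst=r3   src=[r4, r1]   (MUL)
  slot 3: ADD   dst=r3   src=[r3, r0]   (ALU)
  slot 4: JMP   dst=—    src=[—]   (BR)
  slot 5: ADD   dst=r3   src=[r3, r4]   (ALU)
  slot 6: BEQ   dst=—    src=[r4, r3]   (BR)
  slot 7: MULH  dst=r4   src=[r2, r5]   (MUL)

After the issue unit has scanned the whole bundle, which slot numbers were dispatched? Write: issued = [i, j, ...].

issued = [0, 1, 2, 4]

[0] MEM needs rd=2 wr=0: ok; after: ALU=1 MUL=2 MEM=1 BR=1, R=6, W=2
[1] MEM needs rd=1 wr=1: ok; after: ALU=1 MUL=2 MEM=0 BR=1, R=5, W=1
[2] MUL needs rd=2 wr=1: ok; after: ALU=1 MUL=1 MEM=0 BR=1, R=3, W=0
[3] ALU needs rd=2 wr=1: WR_PORT; after: ALU=1 MUL=1 MEM=0 BR=1, R=3, W=0
[4] BR needs rd=0 wr=0: ok; after: ALU=1 MUL=1 MEM=0 BR=0, R=3, W=0
[5] ALU needs rd=2 wr=1: WR_PORT; after: ALU=1 MUL=1 MEM=0 BR=0, R=3, W=0
[6] BR needs rd=2 wr=0: FU; after: ALU=1 MUL=1 MEM=0 BR=0, R=3, W=0
[7] MUL needs rd=2 wr=1: WR_PORT; after: ALU=1 MUL=1 MEM=0 BR=0, R=3, W=0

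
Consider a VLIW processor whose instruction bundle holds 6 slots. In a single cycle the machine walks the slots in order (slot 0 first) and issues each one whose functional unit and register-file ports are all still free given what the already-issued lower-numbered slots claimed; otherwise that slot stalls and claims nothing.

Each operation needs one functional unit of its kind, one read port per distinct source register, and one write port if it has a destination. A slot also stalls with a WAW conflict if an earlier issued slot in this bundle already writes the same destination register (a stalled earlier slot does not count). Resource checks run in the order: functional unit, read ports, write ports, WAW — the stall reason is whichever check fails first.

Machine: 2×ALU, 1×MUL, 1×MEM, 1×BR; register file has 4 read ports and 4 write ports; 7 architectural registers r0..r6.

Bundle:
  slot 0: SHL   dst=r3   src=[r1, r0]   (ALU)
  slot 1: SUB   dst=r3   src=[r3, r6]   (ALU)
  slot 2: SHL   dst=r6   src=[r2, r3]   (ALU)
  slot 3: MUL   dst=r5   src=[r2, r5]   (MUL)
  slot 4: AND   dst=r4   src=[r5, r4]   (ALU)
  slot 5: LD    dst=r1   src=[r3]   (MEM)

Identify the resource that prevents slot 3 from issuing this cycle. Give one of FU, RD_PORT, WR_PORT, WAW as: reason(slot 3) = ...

reason(slot 3) = RD_PORT

  0. ALU→r3 ⇒ go  {1A/1Mu/1Ld/1B | 2r 3w}
  1. ALU→r3 ⇒ no(WAW)  {1A/1Mu/1Ld/1B | 2r 3w}
  2. ALU→r6 ⇒ go  {0A/1Mu/1Ld/1B | 0r 2w}
  3. MUL→r5 ⇒ no(RD_PORT)  {0A/1Mu/1Ld/1B | 0r 2w}
  4. ALU→r4 ⇒ no(FU)  {0A/1Mu/1Ld/1B | 0r 2w}
  5. MEM→r1 ⇒ no(RD_PORT)  {0A/1Mu/1Ld/1B | 0r 2w}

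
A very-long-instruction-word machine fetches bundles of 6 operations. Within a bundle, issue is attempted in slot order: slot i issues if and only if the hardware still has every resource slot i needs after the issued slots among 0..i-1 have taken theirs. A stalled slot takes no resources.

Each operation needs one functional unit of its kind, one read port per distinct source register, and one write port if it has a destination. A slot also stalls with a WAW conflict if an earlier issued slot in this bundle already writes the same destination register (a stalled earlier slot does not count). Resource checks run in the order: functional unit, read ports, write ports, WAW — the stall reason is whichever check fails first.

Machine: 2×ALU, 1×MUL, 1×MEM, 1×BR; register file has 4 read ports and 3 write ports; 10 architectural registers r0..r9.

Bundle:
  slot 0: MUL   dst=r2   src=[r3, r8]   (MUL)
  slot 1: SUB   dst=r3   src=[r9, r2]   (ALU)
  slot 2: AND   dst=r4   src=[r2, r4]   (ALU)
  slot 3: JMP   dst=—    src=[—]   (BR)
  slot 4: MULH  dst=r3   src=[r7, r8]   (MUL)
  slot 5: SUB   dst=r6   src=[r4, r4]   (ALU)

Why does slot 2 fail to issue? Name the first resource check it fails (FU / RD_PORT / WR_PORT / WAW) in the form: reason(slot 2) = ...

reason(slot 2) = RD_PORT

(0) want 1×MUL +2rd +1wr — yes → AL2|MU0|ME1|BR1|rd2|wr2
(1) want 1×ALU +2rd +1wr — yes → AL1|MU0|ME1|BR1|rd0|wr1
(2) want 1×ALU +2rd +1wr — RD_PORT → AL1|MU0|ME1|BR1|rd0|wr1
(3) want 1×BR +0rd +0wr — yes → AL1|MU0|ME1|BR0|rd0|wr1
(4) want 1×MUL +2rd +1wr — FU → AL1|MU0|ME1|BR0|rd0|wr1
(5) want 1×ALU +1rd +1wr — RD_PORT → AL1|MU0|ME1|BR0|rd0|wr1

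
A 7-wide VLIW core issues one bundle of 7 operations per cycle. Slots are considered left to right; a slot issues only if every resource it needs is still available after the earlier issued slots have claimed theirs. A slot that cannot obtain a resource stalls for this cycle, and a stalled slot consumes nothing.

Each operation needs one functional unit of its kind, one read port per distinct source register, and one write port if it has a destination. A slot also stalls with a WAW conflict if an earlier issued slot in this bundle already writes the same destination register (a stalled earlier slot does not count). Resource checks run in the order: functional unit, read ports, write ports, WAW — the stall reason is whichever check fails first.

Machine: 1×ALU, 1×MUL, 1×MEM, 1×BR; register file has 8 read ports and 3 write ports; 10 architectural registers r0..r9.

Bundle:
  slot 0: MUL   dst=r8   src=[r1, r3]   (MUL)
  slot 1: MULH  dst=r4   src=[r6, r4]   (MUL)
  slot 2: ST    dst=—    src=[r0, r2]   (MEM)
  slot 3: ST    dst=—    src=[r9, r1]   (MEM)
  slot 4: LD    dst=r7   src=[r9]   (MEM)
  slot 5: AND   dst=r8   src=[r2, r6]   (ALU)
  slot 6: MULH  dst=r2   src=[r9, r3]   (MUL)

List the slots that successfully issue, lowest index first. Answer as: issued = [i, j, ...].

issued = [0, 2]

#0 MUL src=r1,r3 dispatched  <A:1 Mu:0 Ld:1 B:1 rd:6 wr:2>
#1 MUL src=r6,r4 held:FU  <A:1 Mu:0 Ld:1 B:1 rd:6 wr:2>
#2 MEM src=r0,r2 dispatched  <A:1 Mu:0 Ld:0 B:1 rd:4 wr:2>
#3 MEM src=r9,r1 held:FU  <A:1 Mu:0 Ld:0 B:1 rd:4 wr:2>
#4 MEM src=r9 held:FU  <A:1 Mu:0 Ld:0 B:1 rd:4 wr:2>
#5 ALU src=r2,r6 held:WAW  <A:1 Mu:0 Ld:0 B:1 rd:4 wr:2>
#6 MUL src=r9,r3 held:FU  <A:1 Mu:0 Ld:0 B:1 rd:4 wr:2>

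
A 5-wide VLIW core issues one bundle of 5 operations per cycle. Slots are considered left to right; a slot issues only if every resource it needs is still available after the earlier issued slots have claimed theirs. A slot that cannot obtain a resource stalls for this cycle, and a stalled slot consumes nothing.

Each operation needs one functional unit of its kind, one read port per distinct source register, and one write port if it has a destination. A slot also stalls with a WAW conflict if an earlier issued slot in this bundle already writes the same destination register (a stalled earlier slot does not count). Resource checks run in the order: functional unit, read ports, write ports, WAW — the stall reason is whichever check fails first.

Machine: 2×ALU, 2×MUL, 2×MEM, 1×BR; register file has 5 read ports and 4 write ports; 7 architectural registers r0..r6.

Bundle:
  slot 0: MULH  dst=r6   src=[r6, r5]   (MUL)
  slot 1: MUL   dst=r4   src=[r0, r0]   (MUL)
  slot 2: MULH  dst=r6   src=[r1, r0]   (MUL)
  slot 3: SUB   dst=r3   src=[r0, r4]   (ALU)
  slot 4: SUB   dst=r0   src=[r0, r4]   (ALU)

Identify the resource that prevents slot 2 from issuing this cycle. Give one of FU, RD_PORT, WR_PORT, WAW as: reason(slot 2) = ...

reason(slot 2) = FU

slot 0 (MUL): ISSUE — free A2,Mu1,Ld2,B1 rp3 wp3
slot 1 (MUL): ISSUE — free A2,Mu0,Ld2,B1 rp2 wp2
slot 2 (MUL): stall FU — free A2,Mu0,Ld2,B1 rp2 wp2
slot 3 (ALU): ISSUE — free A1,Mu0,Ld2,B1 rp0 wp1
slot 4 (ALU): stall RD_PORT — free A1,Mu0,Ld2,B1 rp0 wp1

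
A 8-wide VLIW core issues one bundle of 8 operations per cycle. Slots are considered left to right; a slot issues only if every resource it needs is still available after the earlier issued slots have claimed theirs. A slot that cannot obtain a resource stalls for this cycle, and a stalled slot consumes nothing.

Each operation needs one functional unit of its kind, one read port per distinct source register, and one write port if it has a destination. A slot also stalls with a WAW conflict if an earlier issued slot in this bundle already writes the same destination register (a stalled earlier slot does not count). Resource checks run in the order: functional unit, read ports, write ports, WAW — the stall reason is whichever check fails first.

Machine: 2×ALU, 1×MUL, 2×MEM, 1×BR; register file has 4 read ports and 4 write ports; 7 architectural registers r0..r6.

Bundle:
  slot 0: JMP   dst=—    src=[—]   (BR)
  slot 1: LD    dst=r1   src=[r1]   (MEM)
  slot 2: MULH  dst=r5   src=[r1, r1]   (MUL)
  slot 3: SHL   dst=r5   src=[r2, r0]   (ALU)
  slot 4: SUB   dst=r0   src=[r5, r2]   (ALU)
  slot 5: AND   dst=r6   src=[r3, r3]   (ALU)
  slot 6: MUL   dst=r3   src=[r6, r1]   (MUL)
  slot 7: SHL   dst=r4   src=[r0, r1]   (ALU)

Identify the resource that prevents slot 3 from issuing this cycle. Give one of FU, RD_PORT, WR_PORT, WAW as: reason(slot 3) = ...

reason(slot 3) = WAW

slot 0 (BR): ISSUE — free A2,Mu1,Ld2,B0 rp4 wp4
slot 1 (MEM): ISSUE — free A2,Mu1,Ld1,B0 rp3 wp3
slot 2 (MUL): ISSUE — free A2,Mu0,Ld1,B0 rp2 wp2
slot 3 (ALU): stall WAW — free A2,Mu0,Ld1,B0 rp2 wp2
slot 4 (ALU): ISSUE — free A1,Mu0,Ld1,B0 rp0 wp1
slot 5 (ALU): stall RD_PORT — free A1,Mu0,Ld1,B0 rp0 wp1
slot 6 (MUL): stall FU — free A1,Mu0,Ld1,B0 rp0 wp1
slot 7 (ALU): stall RD_PORT — free A1,Mu0,Ld1,B0 rp0 wp1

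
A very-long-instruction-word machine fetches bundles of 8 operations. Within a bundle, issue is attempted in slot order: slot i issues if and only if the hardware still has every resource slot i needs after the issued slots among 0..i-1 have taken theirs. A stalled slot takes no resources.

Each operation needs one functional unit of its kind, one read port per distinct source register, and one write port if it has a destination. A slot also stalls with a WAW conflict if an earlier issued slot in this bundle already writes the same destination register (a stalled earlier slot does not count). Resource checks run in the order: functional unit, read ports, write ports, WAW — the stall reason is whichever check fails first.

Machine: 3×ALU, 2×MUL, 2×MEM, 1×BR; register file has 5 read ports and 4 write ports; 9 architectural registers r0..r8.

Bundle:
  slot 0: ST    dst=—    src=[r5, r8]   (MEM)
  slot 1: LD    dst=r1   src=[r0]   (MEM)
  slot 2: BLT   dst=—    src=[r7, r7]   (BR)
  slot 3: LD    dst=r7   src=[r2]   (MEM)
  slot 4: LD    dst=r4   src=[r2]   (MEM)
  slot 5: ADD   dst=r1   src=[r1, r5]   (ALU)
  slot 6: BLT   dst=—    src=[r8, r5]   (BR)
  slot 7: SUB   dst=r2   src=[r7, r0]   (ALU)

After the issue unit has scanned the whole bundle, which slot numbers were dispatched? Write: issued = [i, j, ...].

issued = [0, 1, 2]

[0] MEM needs rd=2 wr=0: ok; after: ALU=3 MUL=2 MEM=1 BR=1, R=3, W=4
[1] MEM needs rd=1 wr=1: ok; after: ALU=3 MUL=2 MEM=0 BR=1, R=2, W=3
[2] BR needs rd=1 wr=0: ok; after: ALU=3 MUL=2 MEM=0 BR=0, R=1, W=3
[3] MEM needs rd=1 wr=1: FU; after: ALU=3 MUL=2 MEM=0 BR=0, R=1, W=3
[4] MEM needs rd=1 wr=1: FU; after: ALU=3 MUL=2 MEM=0 BR=0, R=1, W=3
[5] ALU needs rd=2 wr=1: RD_PORT; after: ALU=3 MUL=2 MEM=0 BR=0, R=1, W=3
[6] BR needs rd=2 wr=0: FU; after: ALU=3 MUL=2 MEM=0 BR=0, R=1, W=3
[7] ALU needs rd=2 wr=1: RD_PORT; after: ALU=3 MUL=2 MEM=0 BR=0, R=1, W=3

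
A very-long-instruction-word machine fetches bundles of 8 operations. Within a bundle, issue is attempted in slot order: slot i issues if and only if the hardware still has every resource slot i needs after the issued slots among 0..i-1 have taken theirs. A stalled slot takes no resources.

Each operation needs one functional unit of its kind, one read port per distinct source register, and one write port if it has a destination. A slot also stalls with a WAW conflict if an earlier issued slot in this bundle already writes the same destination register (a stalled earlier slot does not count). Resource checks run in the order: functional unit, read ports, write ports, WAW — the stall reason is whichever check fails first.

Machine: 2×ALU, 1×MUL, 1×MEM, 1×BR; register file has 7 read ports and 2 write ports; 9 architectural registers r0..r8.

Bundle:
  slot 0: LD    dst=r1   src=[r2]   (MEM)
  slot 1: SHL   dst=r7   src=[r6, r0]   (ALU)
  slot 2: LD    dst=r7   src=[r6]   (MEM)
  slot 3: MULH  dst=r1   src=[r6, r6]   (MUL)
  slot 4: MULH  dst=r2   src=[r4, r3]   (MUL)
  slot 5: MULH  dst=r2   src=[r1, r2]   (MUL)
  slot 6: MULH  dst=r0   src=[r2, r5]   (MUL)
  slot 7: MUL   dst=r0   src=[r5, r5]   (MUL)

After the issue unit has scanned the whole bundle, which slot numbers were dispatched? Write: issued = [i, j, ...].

issued = [0, 1]

slot 0 (MEM): ISSUE — free A2,Mu1,Ld0,B1 rp6 wp1
slot 1 (ALU): ISSUE — free A1,Mu1,Ld0,B1 rp4 wp0
slot 2 (MEM): stall FU — free A1,Mu1,Ld0,B1 rp4 wp0
slot 3 (MUL): stall WR_PORT — free A1,Mu1,Ld0,B1 rp4 wp0
slot 4 (MUL): stall WR_PORT — free A1,Mu1,Ld0,B1 rp4 wp0
slot 5 (MUL): stall WR_PORT — free A1,Mu1,Ld0,B1 rp4 wp0
slot 6 (MUL): stall WR_PORT — free A1,Mu1,Ld0,B1 rp4 wp0
slot 7 (MUL): stall WR_PORT — free A1,Mu1,Ld0,B1 rp4 wp0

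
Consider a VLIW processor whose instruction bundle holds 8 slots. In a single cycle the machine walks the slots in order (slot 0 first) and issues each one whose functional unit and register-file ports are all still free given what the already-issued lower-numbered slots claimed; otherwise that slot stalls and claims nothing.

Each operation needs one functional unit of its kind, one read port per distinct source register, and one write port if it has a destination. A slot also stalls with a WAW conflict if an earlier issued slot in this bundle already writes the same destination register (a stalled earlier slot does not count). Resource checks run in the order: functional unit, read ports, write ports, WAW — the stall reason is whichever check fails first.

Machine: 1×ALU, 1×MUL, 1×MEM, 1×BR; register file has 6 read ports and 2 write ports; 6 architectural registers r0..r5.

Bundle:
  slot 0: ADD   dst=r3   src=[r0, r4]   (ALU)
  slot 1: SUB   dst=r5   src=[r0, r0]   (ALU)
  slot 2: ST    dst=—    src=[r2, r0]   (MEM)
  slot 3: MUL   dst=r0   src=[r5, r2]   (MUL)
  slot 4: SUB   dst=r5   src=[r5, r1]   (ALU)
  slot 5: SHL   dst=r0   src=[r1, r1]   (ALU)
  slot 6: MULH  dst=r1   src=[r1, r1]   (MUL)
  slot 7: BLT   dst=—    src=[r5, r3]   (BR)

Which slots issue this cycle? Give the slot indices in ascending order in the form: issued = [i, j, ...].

[0] ALU needs rd=2 wr=1: ok; after: ALU=0 MUL=1 MEM=1 BR=1, R=4, W=1
[1] ALU needs rd=1 wr=1: FU; after: ALU=0 MUL=1 MEM=1 BR=1, R=4, W=1
[2] MEM needs rd=2 wr=0: ok; after: ALU=0 MUL=1 MEM=0 BR=1, R=2, W=1
[3] MUL needs rd=2 wr=1: ok; after: ALU=0 MUL=0 MEM=0 BR=1, R=0, W=0
[4] ALU needs rd=2 wr=1: FU; after: ALU=0 MUL=0 MEM=0 BR=1, R=0, W=0
[5] ALU needs rd=1 wr=1: FU; after: ALU=0 MUL=0 MEM=0 BR=1, R=0, W=0
[6] MUL needs rd=1 wr=1: FU; after: ALU=0 MUL=0 MEM=0 BR=1, R=0, W=0
[7] BR needs rd=2 wr=0: RD_PORT; after: ALU=0 MUL=0 MEM=0 BR=1, R=0, W=0

issued = [0, 2, 3]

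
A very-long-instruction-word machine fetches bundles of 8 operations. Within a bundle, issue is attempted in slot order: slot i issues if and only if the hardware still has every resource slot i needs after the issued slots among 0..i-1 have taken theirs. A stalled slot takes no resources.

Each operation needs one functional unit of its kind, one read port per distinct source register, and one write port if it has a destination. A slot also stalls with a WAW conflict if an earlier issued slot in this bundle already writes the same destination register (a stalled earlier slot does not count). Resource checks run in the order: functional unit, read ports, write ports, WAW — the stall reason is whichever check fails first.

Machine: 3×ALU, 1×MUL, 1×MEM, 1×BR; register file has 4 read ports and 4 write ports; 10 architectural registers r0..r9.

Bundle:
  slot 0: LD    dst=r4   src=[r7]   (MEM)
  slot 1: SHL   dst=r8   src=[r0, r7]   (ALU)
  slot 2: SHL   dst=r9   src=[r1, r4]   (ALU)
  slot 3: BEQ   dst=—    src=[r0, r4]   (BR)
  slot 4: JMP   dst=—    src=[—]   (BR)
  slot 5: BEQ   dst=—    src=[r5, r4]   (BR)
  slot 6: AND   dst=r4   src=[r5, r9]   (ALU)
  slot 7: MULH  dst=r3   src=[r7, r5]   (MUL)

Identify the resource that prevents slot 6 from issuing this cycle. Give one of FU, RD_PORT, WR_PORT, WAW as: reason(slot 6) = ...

(0) want 1×MEM +1rd +1wr — yes → AL3|MU1|ME0|BR1|rd3|wr3
(1) want 1×ALU +2rd +1wr — yes → AL2|MU1|ME0|BR1|rd1|wr2
(2) want 1×ALU +2rd +1wr — RD_PORT → AL2|MU1|ME0|BR1|rd1|wr2
(3) want 1×BR +2rd +0wr — RD_PORT → AL2|MU1|ME0|BR1|rd1|wr2
(4) want 1×BR +0rd +0wr — yes → AL2|MU1|ME0|BR0|rd1|wr2
(5) want 1×BR +2rd +0wr — FU → AL2|MU1|ME0|BR0|rd1|wr2
(6) want 1×ALU +2rd +1wr — RD_PORT → AL2|MU1|ME0|BR0|rd1|wr2
(7) want 1×MUL +2rd +1wr — RD_PORT → AL2|MU1|ME0|BR0|rd1|wr2

reason(slot 6) = RD_PORT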